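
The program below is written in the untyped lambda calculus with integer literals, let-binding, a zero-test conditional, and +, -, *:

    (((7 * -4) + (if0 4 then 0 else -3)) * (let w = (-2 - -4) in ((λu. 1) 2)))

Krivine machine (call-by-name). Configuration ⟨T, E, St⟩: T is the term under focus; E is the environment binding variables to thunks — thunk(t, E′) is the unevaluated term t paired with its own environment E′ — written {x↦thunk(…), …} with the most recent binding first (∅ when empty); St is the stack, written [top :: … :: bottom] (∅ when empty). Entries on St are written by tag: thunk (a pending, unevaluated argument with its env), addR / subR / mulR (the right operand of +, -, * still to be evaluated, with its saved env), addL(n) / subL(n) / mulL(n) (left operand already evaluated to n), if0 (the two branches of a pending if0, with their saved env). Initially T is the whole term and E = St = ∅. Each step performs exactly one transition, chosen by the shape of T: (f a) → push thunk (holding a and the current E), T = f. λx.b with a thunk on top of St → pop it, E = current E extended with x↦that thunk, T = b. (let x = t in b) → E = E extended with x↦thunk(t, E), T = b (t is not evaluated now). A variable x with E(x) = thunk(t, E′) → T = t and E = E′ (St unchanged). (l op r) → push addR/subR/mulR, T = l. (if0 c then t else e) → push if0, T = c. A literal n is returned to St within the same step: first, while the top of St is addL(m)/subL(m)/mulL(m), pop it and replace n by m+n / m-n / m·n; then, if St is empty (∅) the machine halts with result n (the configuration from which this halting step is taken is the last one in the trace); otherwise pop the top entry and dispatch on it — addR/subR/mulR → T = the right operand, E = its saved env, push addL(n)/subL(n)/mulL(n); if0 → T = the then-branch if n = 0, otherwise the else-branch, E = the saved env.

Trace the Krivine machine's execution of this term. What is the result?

0. ⟨T=(((7 * -4) + (if0 4 then 0 else -3)) * (let w = (-2 - -4) in ((λu. 1) 2))); E=∅; St=∅⟩
1. ⟨T=((7 * -4) + (if0 4 then 0 else -3)); E=∅; St=[mulR]⟩
2. ⟨T=(7 * -4); E=∅; St=[addR :: mulR]⟩
3. ⟨T=7; E=∅; St=[mulR :: addR :: mulR]⟩
4. ⟨T=-4; E=∅; St=[mulL(7) :: addR :: mulR]⟩
5. ⟨T=(if0 4 then 0 else -3); E=∅; St=[addL(-28) :: mulR]⟩
6. ⟨T=4; E=∅; St=[if0 :: addL(-28) :: mulR]⟩
7. ⟨T=-3; E=∅; St=[addL(-28) :: mulR]⟩
8. ⟨T=(let w = (-2 - -4) in ((λu. 1) 2)); E=∅; St=[mulL(-31)]⟩
9. ⟨T=((λu. 1) 2); E={w↦thunk((-2 - -4), ∅)}; St=[mulL(-31)]⟩
10. ⟨T=(λu. 1); E={w↦thunk((-2 - -4), ∅)}; St=[thunk :: mulL(-31)]⟩
11. ⟨T=1; E={u↦thunk(2, {w↦thunk((-2 - -4), ∅)}), w↦thunk((-2 - -4), ∅)}; St=[mulL(-31)]⟩
→ final value -31

Answer: -31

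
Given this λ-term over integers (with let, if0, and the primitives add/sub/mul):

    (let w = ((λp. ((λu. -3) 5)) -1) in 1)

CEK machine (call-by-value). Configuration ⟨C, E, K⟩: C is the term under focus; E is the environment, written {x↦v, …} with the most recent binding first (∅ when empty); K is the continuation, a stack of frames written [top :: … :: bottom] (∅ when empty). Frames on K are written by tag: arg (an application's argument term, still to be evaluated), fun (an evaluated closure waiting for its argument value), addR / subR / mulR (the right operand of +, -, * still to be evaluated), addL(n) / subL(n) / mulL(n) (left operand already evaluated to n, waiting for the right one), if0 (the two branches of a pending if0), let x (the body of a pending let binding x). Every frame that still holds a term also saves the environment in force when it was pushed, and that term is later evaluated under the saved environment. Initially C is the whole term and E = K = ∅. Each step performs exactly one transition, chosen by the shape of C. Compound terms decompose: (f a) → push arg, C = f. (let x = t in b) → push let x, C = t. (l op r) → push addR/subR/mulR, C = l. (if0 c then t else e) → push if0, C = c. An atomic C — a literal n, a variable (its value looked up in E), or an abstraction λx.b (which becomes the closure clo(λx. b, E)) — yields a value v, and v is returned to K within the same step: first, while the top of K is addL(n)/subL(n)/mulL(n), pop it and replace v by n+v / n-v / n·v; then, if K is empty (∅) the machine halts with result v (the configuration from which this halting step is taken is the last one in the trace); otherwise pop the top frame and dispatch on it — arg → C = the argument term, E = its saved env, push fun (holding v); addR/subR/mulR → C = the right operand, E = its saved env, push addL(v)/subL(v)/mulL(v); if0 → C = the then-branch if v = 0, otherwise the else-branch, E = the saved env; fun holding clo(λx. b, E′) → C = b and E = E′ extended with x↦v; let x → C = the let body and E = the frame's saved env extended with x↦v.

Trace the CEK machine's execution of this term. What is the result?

t=0: <C=(let w = ((λp. ((λu. -3) 5)) -1) in 1), E=∅, K=∅>
t=1: <C=((λp. ((λu. -3) 5)) -1), E=∅, K=[let w]>
t=2: <C=(λp. ((λu. -3) 5)), E=∅, K=[arg :: let w]>
t=3: <C=-1, E=∅, K=[fun :: let w]>
t=4: <C=((λu. -3) 5), E={p↦-1}, K=[let w]>
t=5: <C=(λu. -3), E={p↦-1}, K=[arg :: let w]>
t=6: <C=5, E={p↦-1}, K=[fun :: let w]>
t=7: <C=-3, E={u↦5, p↦-1}, K=[let w]>
t=8: <C=1, E={w↦-3}, K=∅>
→ final value 1

Answer: 1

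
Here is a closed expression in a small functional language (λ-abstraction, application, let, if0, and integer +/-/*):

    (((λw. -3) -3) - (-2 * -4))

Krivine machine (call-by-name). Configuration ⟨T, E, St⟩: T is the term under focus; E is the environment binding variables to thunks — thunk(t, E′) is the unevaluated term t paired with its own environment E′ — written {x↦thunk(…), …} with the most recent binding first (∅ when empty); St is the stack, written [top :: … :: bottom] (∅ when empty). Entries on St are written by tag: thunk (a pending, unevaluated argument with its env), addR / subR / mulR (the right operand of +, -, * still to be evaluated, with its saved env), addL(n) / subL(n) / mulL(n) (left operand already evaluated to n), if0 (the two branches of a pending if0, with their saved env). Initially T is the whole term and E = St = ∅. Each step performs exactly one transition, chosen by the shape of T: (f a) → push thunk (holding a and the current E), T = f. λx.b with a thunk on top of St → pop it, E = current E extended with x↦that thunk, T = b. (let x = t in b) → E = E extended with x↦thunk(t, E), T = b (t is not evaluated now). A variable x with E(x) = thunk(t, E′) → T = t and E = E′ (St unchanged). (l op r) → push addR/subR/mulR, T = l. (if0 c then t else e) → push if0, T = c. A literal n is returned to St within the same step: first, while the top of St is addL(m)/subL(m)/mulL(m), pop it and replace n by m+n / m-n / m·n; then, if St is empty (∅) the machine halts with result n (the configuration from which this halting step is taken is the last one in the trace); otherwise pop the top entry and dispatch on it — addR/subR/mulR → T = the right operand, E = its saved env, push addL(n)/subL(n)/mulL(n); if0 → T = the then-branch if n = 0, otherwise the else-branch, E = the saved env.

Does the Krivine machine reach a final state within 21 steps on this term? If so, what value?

Answer: -11

Derivation:
[0] ⟨T=(((λw. -3) -3) - (-2 * -4)); E=∅; St=∅⟩
[1] ⟨T=((λw. -3) -3); E=∅; St=[subR]⟩
[2] ⟨T=(λw. -3); E=∅; St=[thunk :: subR]⟩
[3] ⟨T=-3; E={w↦thunk(-3, ∅)}; St=[subR]⟩
[4] ⟨T=(-2 * -4); E=∅; St=[subL(-3)]⟩
[5] ⟨T=-2; E=∅; St=[mulR :: subL(-3)]⟩
[6] ⟨T=-4; E=∅; St=[mulL(-2) :: subL(-3)]⟩
→ final value -11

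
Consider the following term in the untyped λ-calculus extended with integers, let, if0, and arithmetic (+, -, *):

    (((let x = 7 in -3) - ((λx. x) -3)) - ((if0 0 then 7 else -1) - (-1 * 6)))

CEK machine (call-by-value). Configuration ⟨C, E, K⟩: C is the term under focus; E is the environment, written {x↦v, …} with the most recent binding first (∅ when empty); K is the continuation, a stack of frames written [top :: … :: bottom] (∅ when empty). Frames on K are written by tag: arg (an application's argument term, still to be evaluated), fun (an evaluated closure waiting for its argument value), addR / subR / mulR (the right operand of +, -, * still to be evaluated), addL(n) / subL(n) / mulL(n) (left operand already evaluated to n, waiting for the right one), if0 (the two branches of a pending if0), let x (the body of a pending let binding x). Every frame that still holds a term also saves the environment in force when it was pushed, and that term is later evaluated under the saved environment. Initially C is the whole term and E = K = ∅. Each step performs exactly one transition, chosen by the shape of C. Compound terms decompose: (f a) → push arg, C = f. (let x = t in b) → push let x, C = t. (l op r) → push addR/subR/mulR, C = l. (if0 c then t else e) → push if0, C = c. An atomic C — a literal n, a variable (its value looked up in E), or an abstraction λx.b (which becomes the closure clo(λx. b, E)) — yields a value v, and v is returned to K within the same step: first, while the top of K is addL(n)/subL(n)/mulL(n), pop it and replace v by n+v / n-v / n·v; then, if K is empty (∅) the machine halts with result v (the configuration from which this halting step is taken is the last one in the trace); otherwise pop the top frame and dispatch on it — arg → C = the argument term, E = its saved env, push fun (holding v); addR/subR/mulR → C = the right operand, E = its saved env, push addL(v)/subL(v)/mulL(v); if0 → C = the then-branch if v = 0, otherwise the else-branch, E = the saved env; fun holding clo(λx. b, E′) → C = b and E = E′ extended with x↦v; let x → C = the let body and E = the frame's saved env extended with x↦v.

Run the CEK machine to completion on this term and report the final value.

Answer: -13

Execution trace:
0. <C=(((let x = 7 in -3) - ((λx. x) -3)) - ((if0 0 then 7 else -1) - (-1 * 6))), E=∅, K=∅>
1. <C=((let x = 7 in -3) - ((λx. x) -3)), E=∅, K=[subR]>
2. <C=(let x = 7 in -3), E=∅, K=[subR :: subR]>
3. <C=7, E=∅, K=[let x :: subR :: subR]>
4. <C=-3, E={x↦7}, K=[subR :: subR]>
5. <C=((λx. x) -3), E=∅, K=[subL(-3) :: subR]>
6. <C=(λx. x), E=∅, K=[arg :: subL(-3) :: subR]>
7. <C=-3, E=∅, K=[fun :: subL(-3) :: subR]>
8. <C=x, E={x↦-3}, K=[subL(-3) :: subR]>
9. <C=((if0 0 then 7 else -1) - (-1 * 6)), E=∅, K=[subL(0)]>
10. <C=(if0 0 then 7 else -1), E=∅, K=[subR :: subL(0)]>
11. <C=0, E=∅, K=[if0 :: subR :: subL(0)]>
12. <C=7, E=∅, K=[subR :: subL(0)]>
13. <C=(-1 * 6), E=∅, K=[subL(7) :: subL(0)]>
14. <C=-1, E=∅, K=[mulR :: subL(7) :: subL(0)]>
15. <C=6, E=∅, K=[mulL(-1) :: subL(7) :: subL(0)]>
→ final value -13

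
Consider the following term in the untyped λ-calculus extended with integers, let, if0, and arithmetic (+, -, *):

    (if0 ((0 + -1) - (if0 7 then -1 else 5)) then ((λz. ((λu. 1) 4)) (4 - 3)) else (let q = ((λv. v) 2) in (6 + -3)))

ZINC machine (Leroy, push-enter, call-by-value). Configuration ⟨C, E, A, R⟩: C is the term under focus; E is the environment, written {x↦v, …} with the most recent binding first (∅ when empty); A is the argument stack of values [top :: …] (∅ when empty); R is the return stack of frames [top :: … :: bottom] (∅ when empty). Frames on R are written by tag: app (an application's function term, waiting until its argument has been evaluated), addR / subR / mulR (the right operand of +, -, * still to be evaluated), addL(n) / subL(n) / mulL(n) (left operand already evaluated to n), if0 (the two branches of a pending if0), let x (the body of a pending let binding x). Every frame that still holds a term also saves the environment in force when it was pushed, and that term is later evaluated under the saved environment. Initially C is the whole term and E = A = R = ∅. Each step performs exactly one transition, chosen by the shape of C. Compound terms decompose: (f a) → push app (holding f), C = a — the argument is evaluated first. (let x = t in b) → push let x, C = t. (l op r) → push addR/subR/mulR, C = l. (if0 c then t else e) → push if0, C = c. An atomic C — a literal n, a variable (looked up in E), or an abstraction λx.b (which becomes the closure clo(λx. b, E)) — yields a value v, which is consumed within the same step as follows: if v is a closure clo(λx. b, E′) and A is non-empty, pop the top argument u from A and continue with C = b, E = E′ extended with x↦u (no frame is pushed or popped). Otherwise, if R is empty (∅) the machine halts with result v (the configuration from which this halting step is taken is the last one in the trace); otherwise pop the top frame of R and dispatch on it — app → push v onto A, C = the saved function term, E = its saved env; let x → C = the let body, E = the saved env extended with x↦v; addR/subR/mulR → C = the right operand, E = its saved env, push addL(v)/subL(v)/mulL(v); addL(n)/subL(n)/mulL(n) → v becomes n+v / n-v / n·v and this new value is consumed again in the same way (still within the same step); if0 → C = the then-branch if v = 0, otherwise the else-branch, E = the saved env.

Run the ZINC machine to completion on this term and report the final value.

step 0: [C=(if0 ((0 + -1) - (if0 7 then -1 else 5)) then ((λz. ((λu. 1) 4)) (4 - 3)) else (let q = ((λv. v) 2) in (6 + -3))) | E=∅ | A=∅ | R=∅]
step 1: [C=((0 + -1) - (if0 7 then -1 else 5)) | E=∅ | A=∅ | R=[if0]]
step 2: [C=(0 + -1) | E=∅ | A=∅ | R=[subR :: if0]]
step 3: [C=0 | E=∅ | A=∅ | R=[addR :: subR :: if0]]
step 4: [C=-1 | E=∅ | A=∅ | R=[addL(0) :: subR :: if0]]
step 5: [C=(if0 7 then -1 else 5) | E=∅ | A=∅ | R=[subL(-1) :: if0]]
step 6: [C=7 | E=∅ | A=∅ | R=[if0 :: subL(-1) :: if0]]
step 7: [C=5 | E=∅ | A=∅ | R=[subL(-1) :: if0]]
step 8: [C=(let q = ((λv. v) 2) in (6 + -3)) | E=∅ | A=∅ | R=∅]
step 9: [C=((λv. v) 2) | E=∅ | A=∅ | R=[let q]]
step 10: [C=2 | E=∅ | A=∅ | R=[app :: let q]]
step 11: [C=(λv. v) | E=∅ | A=[2] | R=[let q]]
step 12: [C=v | E={v↦2} | A=∅ | R=[let q]]
step 13: [C=(6 + -3) | E={q↦2} | A=∅ | R=∅]
step 14: [C=6 | E={q↦2} | A=∅ | R=[addR]]
step 15: [C=-3 | E={q↦2} | A=∅ | R=[addL(6)]]
→ final value 3

Answer: 3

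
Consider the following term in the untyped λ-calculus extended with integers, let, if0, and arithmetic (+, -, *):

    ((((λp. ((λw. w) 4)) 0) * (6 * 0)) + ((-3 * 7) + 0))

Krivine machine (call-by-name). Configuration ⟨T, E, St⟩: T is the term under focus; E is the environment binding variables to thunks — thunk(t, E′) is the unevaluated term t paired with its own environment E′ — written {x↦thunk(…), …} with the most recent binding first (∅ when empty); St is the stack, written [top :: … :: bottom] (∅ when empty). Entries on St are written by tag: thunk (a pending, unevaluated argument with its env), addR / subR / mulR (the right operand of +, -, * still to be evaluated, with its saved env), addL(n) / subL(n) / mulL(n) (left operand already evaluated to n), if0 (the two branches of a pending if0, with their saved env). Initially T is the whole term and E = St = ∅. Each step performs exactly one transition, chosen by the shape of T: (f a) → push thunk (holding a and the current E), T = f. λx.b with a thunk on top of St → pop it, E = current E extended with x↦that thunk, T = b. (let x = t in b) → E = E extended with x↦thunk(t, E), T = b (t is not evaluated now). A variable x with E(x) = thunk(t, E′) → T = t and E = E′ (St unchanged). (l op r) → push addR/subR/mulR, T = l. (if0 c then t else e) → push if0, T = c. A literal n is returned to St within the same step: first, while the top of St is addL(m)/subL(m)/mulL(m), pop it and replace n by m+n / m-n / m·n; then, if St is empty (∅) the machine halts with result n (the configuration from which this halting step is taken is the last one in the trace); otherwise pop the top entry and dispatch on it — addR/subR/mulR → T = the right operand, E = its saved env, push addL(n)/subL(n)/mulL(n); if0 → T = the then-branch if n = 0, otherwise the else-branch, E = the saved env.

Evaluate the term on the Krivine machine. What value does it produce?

Answer: -21

Derivation:
0. <T=((((λp. ((λw. w) 4)) 0) * (6 * 0)) + ((-3 * 7) + 0)), E=∅, St=∅>
1. <T=(((λp. ((λw. w) 4)) 0) * (6 * 0)), E=∅, St=[addR]>
2. <T=((λp. ((λw. w) 4)) 0), E=∅, St=[mulR :: addR]>
3. <T=(λp. ((λw. w) 4)), E=∅, St=[thunk :: mulR :: addR]>
4. <T=((λw. w) 4), E={p↦thunk(0, ∅)}, St=[mulR :: addR]>
5. <T=(λw. w), E={p↦thunk(0, ∅)}, St=[thunk :: mulR :: addR]>
6. <T=w, E={w↦thunk(4, {p↦thunk(0, ∅)}), p↦thunk(0, ∅)}, St=[mulR :: addR]>
7. <T=4, E={p↦thunk(0, ∅)}, St=[mulR :: addR]>
8. <T=(6 * 0), E=∅, St=[mulL(4) :: addR]>
9. <T=6, E=∅, St=[mulR :: mulL(4) :: addR]>
10. <T=0, E=∅, St=[mulL(6) :: mulL(4) :: addR]>
11. <T=((-3 * 7) + 0), E=∅, St=[addL(0)]>
12. <T=(-3 * 7), E=∅, St=[addR :: addL(0)]>
13. <T=-3, E=∅, St=[mulR :: addR :: addL(0)]>
14. <T=7, E=∅, St=[mulL(-3) :: addR :: addL(0)]>
15. <T=0, E=∅, St=[addL(-21) :: addL(0)]>
→ final value -21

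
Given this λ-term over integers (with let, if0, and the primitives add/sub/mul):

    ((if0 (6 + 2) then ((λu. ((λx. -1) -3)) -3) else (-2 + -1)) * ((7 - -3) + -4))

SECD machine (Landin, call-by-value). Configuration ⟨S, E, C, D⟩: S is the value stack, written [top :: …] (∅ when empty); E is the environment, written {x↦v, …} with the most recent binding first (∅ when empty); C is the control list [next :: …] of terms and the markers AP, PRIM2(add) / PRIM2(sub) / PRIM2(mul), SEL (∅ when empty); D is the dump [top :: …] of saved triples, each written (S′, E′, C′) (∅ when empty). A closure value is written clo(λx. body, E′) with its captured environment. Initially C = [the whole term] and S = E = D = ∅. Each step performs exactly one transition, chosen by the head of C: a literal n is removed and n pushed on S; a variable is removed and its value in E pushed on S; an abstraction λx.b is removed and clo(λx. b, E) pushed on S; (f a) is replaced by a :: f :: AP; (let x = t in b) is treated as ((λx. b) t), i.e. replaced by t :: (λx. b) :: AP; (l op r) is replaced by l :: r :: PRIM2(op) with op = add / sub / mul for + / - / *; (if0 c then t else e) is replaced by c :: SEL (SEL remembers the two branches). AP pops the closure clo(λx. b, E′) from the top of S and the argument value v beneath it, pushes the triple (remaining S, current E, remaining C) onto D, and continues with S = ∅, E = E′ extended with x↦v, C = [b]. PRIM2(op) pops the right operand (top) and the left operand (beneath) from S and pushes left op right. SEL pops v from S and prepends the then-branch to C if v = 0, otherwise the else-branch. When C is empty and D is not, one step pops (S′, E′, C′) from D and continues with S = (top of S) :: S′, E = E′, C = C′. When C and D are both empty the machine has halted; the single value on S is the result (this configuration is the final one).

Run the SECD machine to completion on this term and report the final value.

Answer: -18

Machine steps:
t=0: [S=∅ | E=∅ | C=[((if0 (6 + 2) then ((λu. ((λx. -1) -3)) -3) else (-2 + -1)) * ((7 - -3) + -4))] | D=∅]
t=1: [S=∅ | E=∅ | C=[(if0 (6 + 2) then ((λu. ((λx. -1) -3)) -3) else (-2 + -1)) :: ((7 - -3) + -4) :: PRIM2(mul)] | D=∅]
t=2: [S=∅ | E=∅ | C=[(6 + 2) :: SEL :: ((7 - -3) + -4) :: PRIM2(mul)] | D=∅]
t=3: [S=∅ | E=∅ | C=[6 :: 2 :: PRIM2(add) :: SEL :: ((7 - -3) + -4) :: PRIM2(mul)] | D=∅]
t=4: [S=[6] | E=∅ | C=[2 :: PRIM2(add) :: SEL :: ((7 - -3) + -4) :: PRIM2(mul)] | D=∅]
t=5: [S=[2 :: 6] | E=∅ | C=[PRIM2(add) :: SEL :: ((7 - -3) + -4) :: PRIM2(mul)] | D=∅]
t=6: [S=[8] | E=∅ | C=[SEL :: ((7 - -3) + -4) :: PRIM2(mul)] | D=∅]
t=7: [S=∅ | E=∅ | C=[(-2 + -1) :: ((7 - -3) + -4) :: PRIM2(mul)] | D=∅]
t=8: [S=∅ | E=∅ | C=[-2 :: -1 :: PRIM2(add) :: ((7 - -3) + -4) :: PRIM2(mul)] | D=∅]
t=9: [S=[-2] | E=∅ | C=[-1 :: PRIM2(add) :: ((7 - -3) + -4) :: PRIM2(mul)] | D=∅]
t=10: [S=[-1 :: -2] | E=∅ | C=[PRIM2(add) :: ((7 - -3) + -4) :: PRIM2(mul)] | D=∅]
t=11: [S=[-3] | E=∅ | C=[((7 - -3) + -4) :: PRIM2(mul)] | D=∅]
t=12: [S=[-3] | E=∅ | C=[(7 - -3) :: -4 :: PRIM2(add) :: PRIM2(mul)] | D=∅]
t=13: [S=[-3] | E=∅ | C=[7 :: -3 :: PRIM2(sub) :: -4 :: PRIM2(add) :: PRIM2(mul)] | D=∅]
t=14: [S=[7 :: -3] | E=∅ | C=[-3 :: PRIM2(sub) :: -4 :: PRIM2(add) :: PRIM2(mul)] | D=∅]
t=15: [S=[-3 :: 7 :: -3] | E=∅ | C=[PRIM2(sub) :: -4 :: PRIM2(add) :: PRIM2(mul)] | D=∅]
t=16: [S=[10 :: -3] | E=∅ | C=[-4 :: PRIM2(add) :: PRIM2(mul)] | D=∅]
t=17: [S=[-4 :: 10 :: -3] | E=∅ | C=[PRIM2(add) :: PRIM2(mul)] | D=∅]
t=18: [S=[6 :: -3] | E=∅ | C=[PRIM2(mul)] | D=∅]
t=19: [S=[-18] | E=∅ | C=∅ | D=∅]
→ final value -18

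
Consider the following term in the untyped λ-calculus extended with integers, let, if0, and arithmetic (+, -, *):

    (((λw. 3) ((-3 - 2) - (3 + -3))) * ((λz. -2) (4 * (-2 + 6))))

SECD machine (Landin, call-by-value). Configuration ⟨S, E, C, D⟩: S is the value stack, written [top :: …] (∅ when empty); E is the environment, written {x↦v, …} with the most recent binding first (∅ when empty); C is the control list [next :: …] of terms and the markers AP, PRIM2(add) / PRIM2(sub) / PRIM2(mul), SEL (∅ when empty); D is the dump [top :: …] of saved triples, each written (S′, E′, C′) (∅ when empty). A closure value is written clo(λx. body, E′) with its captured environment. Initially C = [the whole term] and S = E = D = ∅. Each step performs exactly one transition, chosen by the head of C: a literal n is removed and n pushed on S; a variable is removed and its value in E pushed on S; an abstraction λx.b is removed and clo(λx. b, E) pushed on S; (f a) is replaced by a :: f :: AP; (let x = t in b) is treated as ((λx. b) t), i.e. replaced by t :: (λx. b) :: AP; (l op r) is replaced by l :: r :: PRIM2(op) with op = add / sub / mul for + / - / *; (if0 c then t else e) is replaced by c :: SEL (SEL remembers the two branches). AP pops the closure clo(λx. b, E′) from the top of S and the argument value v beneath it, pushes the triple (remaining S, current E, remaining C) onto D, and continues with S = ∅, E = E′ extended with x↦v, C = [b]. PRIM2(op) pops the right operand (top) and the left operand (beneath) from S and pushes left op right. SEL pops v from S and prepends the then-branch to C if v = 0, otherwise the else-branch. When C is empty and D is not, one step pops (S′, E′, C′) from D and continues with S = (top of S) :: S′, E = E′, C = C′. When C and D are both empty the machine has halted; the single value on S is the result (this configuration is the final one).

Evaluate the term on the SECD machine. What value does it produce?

[0] [S=∅ | E=∅ | C=[(((λw. 3) ((-3 - 2) - (3 + -3))) * ((λz. -2) (4 * (-2 + 6))))] | D=∅]
[1] [S=∅ | E=∅ | C=[((λw. 3) ((-3 - 2) - (3 + -3))) :: ((λz. -2) (4 * (-2 + 6))) :: PRIM2(mul)] | D=∅]
[2] [S=∅ | E=∅ | C=[((-3 - 2) - (3 + -3)) :: (λw. 3) :: AP :: ((λz. -2) (4 * (-2 + 6))) :: PRIM2(mul)] | D=∅]
[3] [S=∅ | E=∅ | C=[(-3 - 2) :: (3 + -3) :: PRIM2(sub) :: (λw. 3) :: AP :: ((λz. -2) (4 * (-2 + 6))) :: PRIM2(mul)] | D=∅]
[4] [S=∅ | E=∅ | C=[-3 :: 2 :: PRIM2(sub) :: (3 + -3) :: PRIM2(sub) :: (λw. 3) :: AP :: ((λz. -2) (4 * (-2 + 6))) :: PRIM2(mul)] | D=∅]
[5] [S=[-3] | E=∅ | C=[2 :: PRIM2(sub) :: (3 + -3) :: PRIM2(sub) :: (λw. 3) :: AP :: ((λz. -2) (4 * (-2 + 6))) :: PRIM2(mul)] | D=∅]
[6] [S=[2 :: -3] | E=∅ | C=[PRIM2(sub) :: (3 + -3) :: PRIM2(sub) :: (λw. 3) :: AP :: ((λz. -2) (4 * (-2 + 6))) :: PRIM2(mul)] | D=∅]
[7] [S=[-5] | E=∅ | C=[(3 + -3) :: PRIM2(sub) :: (λw. 3) :: AP :: ((λz. -2) (4 * (-2 + 6))) :: PRIM2(mul)] | D=∅]
[8] [S=[-5] | E=∅ | C=[3 :: -3 :: PRIM2(add) :: PRIM2(sub) :: (λw. 3) :: AP :: ((λz. -2) (4 * (-2 + 6))) :: PRIM2(mul)] | D=∅]
[9] [S=[3 :: -5] | E=∅ | C=[-3 :: PRIM2(add) :: PRIM2(sub) :: (λw. 3) :: AP :: ((λz. -2) (4 * (-2 + 6))) :: PRIM2(mul)] | D=∅]
[10] [S=[-3 :: 3 :: -5] | E=∅ | C=[PRIM2(add) :: PRIM2(sub) :: (λw. 3) :: AP :: ((λz. -2) (4 * (-2 + 6))) :: PRIM2(mul)] | D=∅]
[11] [S=[0 :: -5] | E=∅ | C=[PRIM2(sub) :: (λw. 3) :: AP :: ((λz. -2) (4 * (-2 + 6))) :: PRIM2(mul)] | D=∅]
[12] [S=[-5] | E=∅ | C=[(λw. 3) :: AP :: ((λz. -2) (4 * (-2 + 6))) :: PRIM2(mul)] | D=∅]
[13] [S=[clo(λw. 3, ∅) :: -5] | E=∅ | C=[AP :: ((λz. -2) (4 * (-2 + 6))) :: PRIM2(mul)] | D=∅]
[14] [S=∅ | E={w↦-5} | C=[3] | D=[(∅, ∅, [((λz. -2) (4 * (-2 + 6))) :: PRIM2(mul)])]]
[15] [S=[3] | E={w↦-5} | C=∅ | D=[(∅, ∅, [((λz. -2) (4 * (-2 + 6))) :: PRIM2(mul)])]]
[16] [S=[3] | E=∅ | C=[((λz. -2) (4 * (-2 + 6))) :: PRIM2(mul)] | D=∅]
[17] [S=[3] | E=∅ | C=[(4 * (-2 + 6)) :: (λz. -2) :: AP :: PRIM2(mul)] | D=∅]
[18] [S=[3] | E=∅ | C=[4 :: (-2 + 6) :: PRIM2(mul) :: (λz. -2) :: AP :: PRIM2(mul)] | D=∅]
[19] [S=[4 :: 3] | E=∅ | C=[(-2 + 6) :: PRIM2(mul) :: (λz. -2) :: AP :: PRIM2(mul)] | D=∅]
[20] [S=[4 :: 3] | E=∅ | C=[-2 :: 6 :: PRIM2(add) :: PRIM2(mul) :: (λz. -2) :: AP :: PRIM2(mul)] | D=∅]
[21] [S=[-2 :: 4 :: 3] | E=∅ | C=[6 :: PRIM2(add) :: PRIM2(mul) :: (λz. -2) :: AP :: PRIM2(mul)] | D=∅]
[22] [S=[6 :: -2 :: 4 :: 3] | E=∅ | C=[PRIM2(add) :: PRIM2(mul) :: (λz. -2) :: AP :: PRIM2(mul)] | D=∅]
[23] [S=[4 :: 4 :: 3] | E=∅ | C=[PRIM2(mul) :: (λz. -2) :: AP :: PRIM2(mul)] | D=∅]
[24] [S=[16 :: 3] | E=∅ | C=[(λz. -2) :: AP :: PRIM2(mul)] | D=∅]
[25] [S=[clo(λz. -2, ∅) :: 16 :: 3] | E=∅ | C=[AP :: PRIM2(mul)] | D=∅]
[26] [S=∅ | E={z↦16} | C=[-2] | D=[([3], ∅, [PRIM2(mul)])]]
[27] [S=[-2] | E={z↦16} | C=∅ | D=[([3], ∅, [PRIM2(mul)])]]
[28] [S=[-2 :: 3] | E=∅ | C=[PRIM2(mul)] | D=∅]
[29] [S=[-6] | E=∅ | C=∅ | D=∅]
→ final value -6

Answer: -6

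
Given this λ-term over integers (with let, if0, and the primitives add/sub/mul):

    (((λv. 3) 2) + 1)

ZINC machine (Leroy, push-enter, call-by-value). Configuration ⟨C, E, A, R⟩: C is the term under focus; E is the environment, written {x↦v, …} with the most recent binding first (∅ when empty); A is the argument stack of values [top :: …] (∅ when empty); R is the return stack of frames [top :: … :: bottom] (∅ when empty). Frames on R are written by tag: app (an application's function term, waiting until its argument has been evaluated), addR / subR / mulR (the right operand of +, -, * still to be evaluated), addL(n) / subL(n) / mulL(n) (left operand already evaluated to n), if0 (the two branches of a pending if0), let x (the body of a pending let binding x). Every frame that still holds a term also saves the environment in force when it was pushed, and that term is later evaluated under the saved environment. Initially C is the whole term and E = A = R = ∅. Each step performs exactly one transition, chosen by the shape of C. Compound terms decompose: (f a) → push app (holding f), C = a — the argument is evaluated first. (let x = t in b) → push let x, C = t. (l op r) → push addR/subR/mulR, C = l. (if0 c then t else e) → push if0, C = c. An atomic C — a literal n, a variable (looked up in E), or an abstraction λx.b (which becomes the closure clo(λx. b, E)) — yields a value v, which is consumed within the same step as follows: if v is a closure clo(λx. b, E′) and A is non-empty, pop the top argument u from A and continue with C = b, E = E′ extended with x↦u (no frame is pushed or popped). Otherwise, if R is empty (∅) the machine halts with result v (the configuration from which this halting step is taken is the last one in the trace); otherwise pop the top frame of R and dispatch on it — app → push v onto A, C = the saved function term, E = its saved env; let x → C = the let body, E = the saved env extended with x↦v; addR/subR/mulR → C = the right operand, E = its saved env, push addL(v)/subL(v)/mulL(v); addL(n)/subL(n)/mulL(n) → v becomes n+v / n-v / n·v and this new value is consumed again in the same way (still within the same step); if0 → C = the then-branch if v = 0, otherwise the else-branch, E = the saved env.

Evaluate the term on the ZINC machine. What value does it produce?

Answer: 4

Derivation:
t=0: [C=(((λv. 3) 2) + 1) | E=∅ | A=∅ | R=∅]
t=1: [C=((λv. 3) 2) | E=∅ | A=∅ | R=[addR]]
t=2: [C=2 | E=∅ | A=∅ | R=[app :: addR]]
t=3: [C=(λv. 3) | E=∅ | A=[2] | R=[addR]]
t=4: [C=3 | E={v↦2} | A=∅ | R=[addR]]
t=5: [C=1 | E=∅ | A=∅ | R=[addL(3)]]
→ final value 4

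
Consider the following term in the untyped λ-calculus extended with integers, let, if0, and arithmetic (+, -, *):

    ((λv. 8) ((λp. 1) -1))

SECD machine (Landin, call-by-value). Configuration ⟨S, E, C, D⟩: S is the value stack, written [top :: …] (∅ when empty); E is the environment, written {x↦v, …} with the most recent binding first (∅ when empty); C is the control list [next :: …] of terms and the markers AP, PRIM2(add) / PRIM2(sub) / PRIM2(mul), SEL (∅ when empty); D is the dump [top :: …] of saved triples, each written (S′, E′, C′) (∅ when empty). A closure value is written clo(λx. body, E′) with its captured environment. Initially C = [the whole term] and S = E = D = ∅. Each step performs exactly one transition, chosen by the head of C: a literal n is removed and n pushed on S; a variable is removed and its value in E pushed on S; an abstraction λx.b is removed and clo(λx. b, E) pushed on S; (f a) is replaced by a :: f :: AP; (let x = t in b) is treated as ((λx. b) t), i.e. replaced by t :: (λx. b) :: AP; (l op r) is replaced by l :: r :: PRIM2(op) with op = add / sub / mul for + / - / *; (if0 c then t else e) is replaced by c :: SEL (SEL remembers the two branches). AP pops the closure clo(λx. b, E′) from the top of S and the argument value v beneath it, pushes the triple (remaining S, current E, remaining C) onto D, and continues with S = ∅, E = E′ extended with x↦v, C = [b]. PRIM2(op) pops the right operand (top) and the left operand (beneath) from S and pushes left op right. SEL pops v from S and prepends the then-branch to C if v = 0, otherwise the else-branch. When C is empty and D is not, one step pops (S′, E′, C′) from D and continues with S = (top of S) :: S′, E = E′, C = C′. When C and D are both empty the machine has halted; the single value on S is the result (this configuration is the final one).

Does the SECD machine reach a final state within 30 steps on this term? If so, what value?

0. ⟨S=∅; E=∅; C=[((λv. 8) ((λp. 1) -1))]; D=∅⟩
1. ⟨S=∅; E=∅; C=[((λp. 1) -1) :: (λv. 8) :: AP]; D=∅⟩
2. ⟨S=∅; E=∅; C=[-1 :: (λp. 1) :: AP :: (λv. 8) :: AP]; D=∅⟩
3. ⟨S=[-1]; E=∅; C=[(λp. 1) :: AP :: (λv. 8) :: AP]; D=∅⟩
4. ⟨S=[clo(λp. 1, ∅) :: -1]; E=∅; C=[AP :: (λv. 8) :: AP]; D=∅⟩
5. ⟨S=∅; E={p↦-1}; C=[1]; D=[(∅, ∅, [(λv. 8) :: AP])]⟩
6. ⟨S=[1]; E={p↦-1}; C=∅; D=[(∅, ∅, [(λv. 8) :: AP])]⟩
7. ⟨S=[1]; E=∅; C=[(λv. 8) :: AP]; D=∅⟩
8. ⟨S=[clo(λv. 8, ∅) :: 1]; E=∅; C=[AP]; D=∅⟩
9. ⟨S=∅; E={v↦1}; C=[8]; D=[(∅, ∅, ∅)]⟩
10. ⟨S=[8]; E={v↦1}; C=∅; D=[(∅, ∅, ∅)]⟩
11. ⟨S=[8]; E=∅; C=∅; D=∅⟩
→ final value 8

Answer: 8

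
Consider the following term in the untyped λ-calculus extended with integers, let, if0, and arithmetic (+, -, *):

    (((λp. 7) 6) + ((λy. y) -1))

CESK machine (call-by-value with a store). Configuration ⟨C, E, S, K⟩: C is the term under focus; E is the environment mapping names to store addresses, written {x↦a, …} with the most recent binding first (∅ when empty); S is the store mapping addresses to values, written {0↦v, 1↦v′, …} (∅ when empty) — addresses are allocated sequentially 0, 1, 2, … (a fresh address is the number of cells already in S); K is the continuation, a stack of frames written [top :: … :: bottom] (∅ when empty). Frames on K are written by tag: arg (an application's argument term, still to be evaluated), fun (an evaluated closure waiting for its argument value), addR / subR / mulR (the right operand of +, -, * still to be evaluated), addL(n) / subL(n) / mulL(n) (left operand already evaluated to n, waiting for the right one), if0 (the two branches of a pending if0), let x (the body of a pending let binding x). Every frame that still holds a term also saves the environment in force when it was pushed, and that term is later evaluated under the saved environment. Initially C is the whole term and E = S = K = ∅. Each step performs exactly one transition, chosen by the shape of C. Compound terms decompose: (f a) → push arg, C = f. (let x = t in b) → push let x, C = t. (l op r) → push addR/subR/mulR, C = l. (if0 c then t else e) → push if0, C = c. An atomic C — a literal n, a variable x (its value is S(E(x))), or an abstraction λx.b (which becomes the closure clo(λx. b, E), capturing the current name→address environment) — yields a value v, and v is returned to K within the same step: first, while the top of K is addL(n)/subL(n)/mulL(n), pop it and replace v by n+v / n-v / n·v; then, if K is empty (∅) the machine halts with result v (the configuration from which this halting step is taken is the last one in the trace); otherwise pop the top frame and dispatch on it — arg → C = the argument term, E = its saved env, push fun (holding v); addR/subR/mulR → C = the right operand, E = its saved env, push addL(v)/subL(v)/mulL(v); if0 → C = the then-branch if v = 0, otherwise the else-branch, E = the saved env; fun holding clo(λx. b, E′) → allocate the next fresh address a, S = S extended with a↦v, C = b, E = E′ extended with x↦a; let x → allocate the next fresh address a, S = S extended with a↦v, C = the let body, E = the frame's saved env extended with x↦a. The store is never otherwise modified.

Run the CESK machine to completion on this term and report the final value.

0. ⟨C=(((λp. 7) 6) + ((λy. y) -1)); E=∅; S=∅; K=∅⟩
1. ⟨C=((λp. 7) 6); E=∅; S=∅; K=[addR]⟩
2. ⟨C=(λp. 7); E=∅; S=∅; K=[arg :: addR]⟩
3. ⟨C=6; E=∅; S=∅; K=[fun :: addR]⟩
4. ⟨C=7; E={p↦0}; S={0↦6}; K=[addR]⟩
5. ⟨C=((λy. y) -1); E=∅; S={0↦6}; K=[addL(7)]⟩
6. ⟨C=(λy. y); E=∅; S={0↦6}; K=[arg :: addL(7)]⟩
7. ⟨C=-1; E=∅; S={0↦6}; K=[fun :: addL(7)]⟩
8. ⟨C=y; E={y↦1}; S={0↦6, 1↦-1}; K=[addL(7)]⟩
→ final value 6

Answer: 6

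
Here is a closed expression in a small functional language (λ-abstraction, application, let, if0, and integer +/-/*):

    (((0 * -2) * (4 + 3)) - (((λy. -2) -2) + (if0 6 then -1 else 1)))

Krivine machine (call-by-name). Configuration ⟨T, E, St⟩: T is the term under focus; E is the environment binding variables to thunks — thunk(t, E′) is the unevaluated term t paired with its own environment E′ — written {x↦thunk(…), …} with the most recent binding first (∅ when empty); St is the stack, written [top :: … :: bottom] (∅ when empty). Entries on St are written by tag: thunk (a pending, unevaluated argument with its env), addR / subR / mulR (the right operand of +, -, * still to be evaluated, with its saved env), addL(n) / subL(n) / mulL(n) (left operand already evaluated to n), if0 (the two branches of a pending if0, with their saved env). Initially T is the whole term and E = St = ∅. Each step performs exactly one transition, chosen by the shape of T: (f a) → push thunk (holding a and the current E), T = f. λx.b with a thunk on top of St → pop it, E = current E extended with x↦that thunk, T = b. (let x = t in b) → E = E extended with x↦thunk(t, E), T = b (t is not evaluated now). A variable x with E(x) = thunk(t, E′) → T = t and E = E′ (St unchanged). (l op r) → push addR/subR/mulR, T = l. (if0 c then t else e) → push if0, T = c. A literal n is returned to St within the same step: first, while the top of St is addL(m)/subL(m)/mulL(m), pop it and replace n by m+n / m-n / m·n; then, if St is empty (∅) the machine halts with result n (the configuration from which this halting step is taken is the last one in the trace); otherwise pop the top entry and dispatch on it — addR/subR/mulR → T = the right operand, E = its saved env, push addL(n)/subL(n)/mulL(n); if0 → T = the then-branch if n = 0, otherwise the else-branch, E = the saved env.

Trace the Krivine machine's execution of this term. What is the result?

Answer: 1

Execution trace:
t=0: [T=(((0 * -2) * (4 + 3)) - (((λy. -2) -2) + (if0 6 then -1 else 1))) | E=∅ | St=∅]
t=1: [T=((0 * -2) * (4 + 3)) | E=∅ | St=[subR]]
t=2: [T=(0 * -2) | E=∅ | St=[mulR :: subR]]
t=3: [T=0 | E=∅ | St=[mulR :: mulR :: subR]]
t=4: [T=-2 | E=∅ | St=[mulL(0) :: mulR :: subR]]
t=5: [T=(4 + 3) | E=∅ | St=[mulL(0) :: subR]]
t=6: [T=4 | E=∅ | St=[addR :: mulL(0) :: subR]]
t=7: [T=3 | E=∅ | St=[addL(4) :: mulL(0) :: subR]]
t=8: [T=(((λy. -2) -2) + (if0 6 then -1 else 1)) | E=∅ | St=[subL(0)]]
t=9: [T=((λy. -2) -2) | E=∅ | St=[addR :: subL(0)]]
t=10: [T=(λy. -2) | E=∅ | St=[thunk :: addR :: subL(0)]]
t=11: [T=-2 | E={y↦thunk(-2, ∅)} | St=[addR :: subL(0)]]
t=12: [T=(if0 6 then -1 else 1) | E=∅ | St=[addL(-2) :: subL(0)]]
t=13: [T=6 | E=∅ | St=[if0 :: addL(-2) :: subL(0)]]
t=14: [T=1 | E=∅ | St=[addL(-2) :: subL(0)]]
→ final value 1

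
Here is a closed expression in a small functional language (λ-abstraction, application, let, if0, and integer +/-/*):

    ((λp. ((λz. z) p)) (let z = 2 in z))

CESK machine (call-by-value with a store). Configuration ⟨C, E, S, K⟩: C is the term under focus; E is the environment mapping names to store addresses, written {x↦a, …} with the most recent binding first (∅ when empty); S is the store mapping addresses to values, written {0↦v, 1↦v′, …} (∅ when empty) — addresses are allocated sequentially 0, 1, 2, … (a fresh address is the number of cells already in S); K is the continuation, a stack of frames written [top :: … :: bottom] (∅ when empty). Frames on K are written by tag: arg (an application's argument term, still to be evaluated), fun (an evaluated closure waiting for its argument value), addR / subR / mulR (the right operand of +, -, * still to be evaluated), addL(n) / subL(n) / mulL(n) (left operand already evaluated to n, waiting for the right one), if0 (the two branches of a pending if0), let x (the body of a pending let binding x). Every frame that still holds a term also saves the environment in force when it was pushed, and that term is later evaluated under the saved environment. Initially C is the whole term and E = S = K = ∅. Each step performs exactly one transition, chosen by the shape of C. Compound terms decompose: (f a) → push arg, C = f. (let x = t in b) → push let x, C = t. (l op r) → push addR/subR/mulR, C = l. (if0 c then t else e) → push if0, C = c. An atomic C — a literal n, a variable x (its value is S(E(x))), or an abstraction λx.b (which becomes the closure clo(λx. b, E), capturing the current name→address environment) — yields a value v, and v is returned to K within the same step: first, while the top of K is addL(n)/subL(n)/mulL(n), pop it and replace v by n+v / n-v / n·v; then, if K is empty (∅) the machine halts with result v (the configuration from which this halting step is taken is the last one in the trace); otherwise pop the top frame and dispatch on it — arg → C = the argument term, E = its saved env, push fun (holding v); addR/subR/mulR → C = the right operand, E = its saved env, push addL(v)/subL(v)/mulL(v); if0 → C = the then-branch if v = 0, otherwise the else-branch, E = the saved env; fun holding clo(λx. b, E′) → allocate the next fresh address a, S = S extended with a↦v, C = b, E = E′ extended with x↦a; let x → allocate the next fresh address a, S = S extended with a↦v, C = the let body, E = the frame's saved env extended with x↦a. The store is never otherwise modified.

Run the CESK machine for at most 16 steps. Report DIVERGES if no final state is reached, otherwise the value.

0. ⟨C=((λp. ((λz. z) p)) (let z = 2 in z)); E=∅; S=∅; K=∅⟩
1. ⟨C=(λp. ((λz. z) p)); E=∅; S=∅; K=[arg]⟩
2. ⟨C=(let z = 2 in z); E=∅; S=∅; K=[fun]⟩
3. ⟨C=2; E=∅; S=∅; K=[let z :: fun]⟩
4. ⟨C=z; E={z↦0}; S={0↦2}; K=[fun]⟩
5. ⟨C=((λz. z) p); E={p↦1}; S={0↦2, 1↦2}; K=∅⟩
6. ⟨C=(λz. z); E={p↦1}; S={0↦2, 1↦2}; K=[arg]⟩
7. ⟨C=p; E={p↦1}; S={0↦2, 1↦2}; K=[fun]⟩
8. ⟨C=z; E={z↦2, p↦1}; S={0↦2, 1↦2, 2↦2}; K=∅⟩
→ final value 2

Answer: 2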